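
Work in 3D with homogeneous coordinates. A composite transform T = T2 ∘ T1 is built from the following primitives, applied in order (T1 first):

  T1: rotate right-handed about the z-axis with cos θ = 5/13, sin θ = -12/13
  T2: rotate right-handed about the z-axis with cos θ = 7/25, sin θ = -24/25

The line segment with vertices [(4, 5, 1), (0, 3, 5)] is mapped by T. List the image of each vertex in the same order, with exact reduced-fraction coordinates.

T1 rotate right-handed about the z-axis with cos θ = 5/13, sin θ = -12/13: (4, 5, 1) → (80/13, -23/13, 1); (0, 3, 5) → (36/13, 15/13, 5)
T2 rotate right-handed about the z-axis with cos θ = 7/25, sin θ = -24/25: (80/13, -23/13, 1) → (8/325, -2081/325, 1); (36/13, 15/13, 5) → (612/325, -759/325, 5)

image vertices: (8/325, -2081/325, 1), (612/325, -759/325, 5)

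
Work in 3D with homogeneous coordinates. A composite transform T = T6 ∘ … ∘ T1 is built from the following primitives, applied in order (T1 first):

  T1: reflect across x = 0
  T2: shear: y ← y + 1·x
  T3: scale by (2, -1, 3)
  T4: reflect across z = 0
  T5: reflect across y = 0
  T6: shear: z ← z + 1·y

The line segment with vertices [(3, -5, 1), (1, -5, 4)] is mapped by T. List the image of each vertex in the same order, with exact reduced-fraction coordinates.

image vertices: (-6, -8, -11), (-2, -6, -18)

T1 reflect across x = 0: (3, -5, 1) → (-3, -5, 1); (1, -5, 4) → (-1, -5, 4)
T2 shear: y ← y + 1·x: (-3, -5, 1) → (-3, -8, 1); (-1, -5, 4) → (-1, -6, 4)
T3 scale by (2, -1, 3): (-3, -8, 1) → (-6, 8, 3); (-1, -6, 4) → (-2, 6, 12)
T4 reflect across z = 0: (-6, 8, 3) → (-6, 8, -3); (-2, 6, 12) → (-2, 6, -12)
T5 reflect across y = 0: (-6, 8, -3) → (-6, -8, -3); (-2, 6, -12) → (-2, -6, -12)
T6 shear: z ← z + 1·y: (-6, -8, -3) → (-6, -8, -11); (-2, -6, -12) → (-2, -6, -18)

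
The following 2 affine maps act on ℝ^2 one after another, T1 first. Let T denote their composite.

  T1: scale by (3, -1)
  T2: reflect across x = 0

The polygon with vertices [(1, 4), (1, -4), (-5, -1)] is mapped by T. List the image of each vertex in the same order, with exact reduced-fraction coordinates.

image vertices: (-3, -4), (-3, 4), (15, 1)

T1 scale by (3, -1): (1, 4) → (3, -4); (1, -4) → (3, 4); (-5, -1) → (-15, 1)
T2 reflect across x = 0: (3, -4) → (-3, -4); (3, 4) → (-3, 4); (-15, 1) → (15, 1)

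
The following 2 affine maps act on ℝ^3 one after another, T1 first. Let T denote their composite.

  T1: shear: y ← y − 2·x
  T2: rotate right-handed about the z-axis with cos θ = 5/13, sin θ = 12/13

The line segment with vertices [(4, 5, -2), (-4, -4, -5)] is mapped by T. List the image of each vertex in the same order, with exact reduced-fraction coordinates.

T1 shear: y ← y − 2·x: (4, 5, -2) → (4, -3, -2); (-4, -4, -5) → (-4, 4, -5)
T2 rotate right-handed about the z-axis with cos θ = 5/13, sin θ = 12/13: (4, -3, -2) → (56/13, 33/13, -2); (-4, 4, -5) → (-68/13, -28/13, -5)

image vertices: (56/13, 33/13, -2), (-68/13, -28/13, -5)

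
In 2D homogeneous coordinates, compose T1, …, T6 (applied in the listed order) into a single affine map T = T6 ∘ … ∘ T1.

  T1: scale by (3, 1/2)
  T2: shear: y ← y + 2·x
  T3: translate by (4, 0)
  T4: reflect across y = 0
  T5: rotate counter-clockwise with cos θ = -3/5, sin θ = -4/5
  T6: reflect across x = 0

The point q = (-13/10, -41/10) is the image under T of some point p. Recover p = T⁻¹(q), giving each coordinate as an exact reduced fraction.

T1 = [3 0 0; 0 1/2 0; 0 0 1]
T2·T1 = [3 0 0; 6 1/2 0; 0 0 1]
T3·…·T1 = [3 0 4; 6 1/2 0; 0 0 1]
T4·…·T1 = [3 0 4; -6 -1/2 0; 0 0 1]
T5·…·T1 = [-33/5 -2/5 -12/5; 6/5 3/10 -16/5; 0 0 1]
T6·…·T1 = [33/5 2/5 12/5; 6/5 3/10 -16/5; 0 0 1]
det M = 3/2; M⁻¹ = [1/5 -4/15 -4/3; -4/5 22/5 16; 0 0 1]
M⁻¹ · (-13/10, -41/10)ᵀ = (-1/2, -1)ᵀ

p = (-1/2, -1)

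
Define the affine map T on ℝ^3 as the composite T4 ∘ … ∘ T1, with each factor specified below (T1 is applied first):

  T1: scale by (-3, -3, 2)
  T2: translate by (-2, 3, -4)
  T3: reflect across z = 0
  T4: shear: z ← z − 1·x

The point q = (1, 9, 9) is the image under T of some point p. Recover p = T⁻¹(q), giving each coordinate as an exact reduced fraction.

p = (-1, -2, -3)

T1 = [-3 0 0 0; 0 -3 0 0; 0 0 2 0; 0 0 0 1]
T2·T1 = [-3 0 0 -2; 0 -3 0 3; 0 0 2 -4; 0 0 0 1]
T3·…·T1 = [-3 0 0 -2; 0 -3 0 3; 0 0 -2 4; 0 0 0 1]
T4·…·T1 = [-3 0 0 -2; 0 -3 0 3; 3 0 -2 6; 0 0 0 1]
det M = -18; M⁻¹ = [-1/3 0 0 -2/3; 0 -1/3 0 1; -1/2 0 -1/2 2; 0 0 0 1]
M⁻¹ · (1, 9, 9)ᵀ = (-1, -2, -3)ᵀ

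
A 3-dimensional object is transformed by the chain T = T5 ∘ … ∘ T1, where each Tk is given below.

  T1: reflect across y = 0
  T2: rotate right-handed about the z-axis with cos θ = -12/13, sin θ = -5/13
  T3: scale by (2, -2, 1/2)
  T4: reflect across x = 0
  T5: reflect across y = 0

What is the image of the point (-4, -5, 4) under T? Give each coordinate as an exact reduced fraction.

T(p) = (-146/13, -80/13, 2)

T1 reflect across y = 0: (-4, -5, 4) → (-4, 5, 4)
T2 rotate right-handed about the z-axis with cos θ = -12/13, sin θ = -5/13: (-4, 5, 4) → (73/13, -40/13, 4)
T3 scale by (2, -2, 1/2): (73/13, -40/13, 4) → (146/13, 80/13, 2)
T4 reflect across x = 0: (146/13, 80/13, 2) → (-146/13, 80/13, 2)
T5 reflect across y = 0: (-146/13, 80/13, 2) → (-146/13, -80/13, 2)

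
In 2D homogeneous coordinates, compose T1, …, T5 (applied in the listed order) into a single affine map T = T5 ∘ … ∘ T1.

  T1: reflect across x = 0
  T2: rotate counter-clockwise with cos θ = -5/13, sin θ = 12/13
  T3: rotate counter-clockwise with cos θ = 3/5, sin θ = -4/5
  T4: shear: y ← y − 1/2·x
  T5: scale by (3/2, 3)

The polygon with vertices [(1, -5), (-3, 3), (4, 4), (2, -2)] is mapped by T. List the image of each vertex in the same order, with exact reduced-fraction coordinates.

T1 reflect across x = 0: (1, -5) → (-1, -5); (-3, 3) → (3, 3); (4, 4) → (-4, 4); (2, -2) → (-2, -2)
T2 rotate counter-clockwise with cos θ = -5/13, sin θ = 12/13: (-1, -5) → (5, 1); (3, 3) → (-51/13, 21/13); (-4, 4) → (-28/13, -68/13); (-2, -2) → (34/13, -14/13)
T3 rotate counter-clockwise with cos θ = 3/5, sin θ = -4/5: (5, 1) → (19/5, -17/5); (-51/13, 21/13) → (-69/65, 267/65); (-28/13, -68/13) → (-356/65, -92/65); (34/13, -14/13) → (46/65, -178/65)
T4 shear: y ← y − 1/2·x: (19/5, -17/5) → (19/5, -53/10); (-69/65, 267/65) → (-69/65, 603/130); (-356/65, -92/65) → (-356/65, 86/65); (46/65, -178/65) → (46/65, -201/65)
T5 scale by (3/2, 3): (19/5, -53/10) → (57/10, -159/10); (-69/65, 603/130) → (-207/130, 1809/130); (-356/65, 86/65) → (-534/65, 258/65); (46/65, -201/65) → (69/65, -603/65)

image vertices: (57/10, -159/10), (-207/130, 1809/130), (-534/65, 258/65), (69/65, -603/65)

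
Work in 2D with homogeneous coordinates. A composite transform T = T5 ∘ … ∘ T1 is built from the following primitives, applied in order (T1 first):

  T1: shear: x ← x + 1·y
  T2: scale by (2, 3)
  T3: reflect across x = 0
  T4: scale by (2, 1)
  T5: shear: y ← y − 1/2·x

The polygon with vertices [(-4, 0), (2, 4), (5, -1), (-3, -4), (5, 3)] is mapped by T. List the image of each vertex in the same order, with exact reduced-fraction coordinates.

image vertices: (16, -8), (-24, 24), (-16, 5), (28, -26), (-32, 25)

T1 shear: x ← x + 1·y: (-4, 0) → (-4, 0); (2, 4) → (6, 4); (5, -1) → (4, -1); (-3, -4) → (-7, -4); (5, 3) → (8, 3)
T2 scale by (2, 3): (-4, 0) → (-8, 0); (6, 4) → (12, 12); (4, -1) → (8, -3); (-7, -4) → (-14, -12); (8, 3) → (16, 9)
T3 reflect across x = 0: (-8, 0) → (8, 0); (12, 12) → (-12, 12); (8, -3) → (-8, -3); (-14, -12) → (14, -12); (16, 9) → (-16, 9)
T4 scale by (2, 1): (8, 0) → (16, 0); (-12, 12) → (-24, 12); (-8, -3) → (-16, -3); (14, -12) → (28, -12); (-16, 9) → (-32, 9)
T5 shear: y ← y − 1/2·x: (16, 0) → (16, -8); (-24, 12) → (-24, 24); (-16, -3) → (-16, 5); (28, -12) → (28, -26); (-32, 9) → (-32, 25)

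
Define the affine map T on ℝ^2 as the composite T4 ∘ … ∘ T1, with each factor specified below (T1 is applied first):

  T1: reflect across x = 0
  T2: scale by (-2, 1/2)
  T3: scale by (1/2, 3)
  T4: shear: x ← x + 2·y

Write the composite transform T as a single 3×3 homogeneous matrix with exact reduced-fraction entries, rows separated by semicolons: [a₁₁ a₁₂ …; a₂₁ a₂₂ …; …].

T = [1 3 0; 0 3/2 0; 0 0 1]

T1 = [-1 0 0; 0 1 0; 0 0 1]
T2·T1 = [2 0 0; 0 1/2 0; 0 0 1]
T3·…·T1 = [1 0 0; 0 3/2 0; 0 0 1]
T4·…·T1 = [1 3 0; 0 3/2 0; 0 0 1]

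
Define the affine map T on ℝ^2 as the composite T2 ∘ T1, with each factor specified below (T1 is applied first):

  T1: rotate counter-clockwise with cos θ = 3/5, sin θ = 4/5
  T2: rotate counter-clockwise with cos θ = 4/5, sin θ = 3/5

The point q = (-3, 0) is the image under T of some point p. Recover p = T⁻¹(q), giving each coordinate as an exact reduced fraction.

T1 = [3/5 -4/5 0; 4/5 3/5 0; 0 0 1]
T2·T1 = [0 -1 0; 1 0 0; 0 0 1]
det M = 1; M⁻¹ = [0 1 0; -1 0 0; 0 0 1]
M⁻¹ · (-3, 0)ᵀ = (0, 3)ᵀ

p = (0, 3)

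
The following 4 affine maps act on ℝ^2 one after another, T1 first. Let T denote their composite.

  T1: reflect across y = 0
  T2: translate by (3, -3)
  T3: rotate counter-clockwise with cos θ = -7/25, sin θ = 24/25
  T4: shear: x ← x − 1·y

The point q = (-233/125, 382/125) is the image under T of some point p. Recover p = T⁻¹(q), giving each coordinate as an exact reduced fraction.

T1 = [1 0 0; 0 -1 0; 0 0 1]
T2·T1 = [1 0 3; 0 -1 -3; 0 0 1]
T3·…·T1 = [-7/25 24/25 51/25; 24/25 7/25 93/25; 0 0 1]
T4·…·T1 = [-31/25 17/25 -42/25; 24/25 7/25 93/25; 0 0 1]
det M = -1; M⁻¹ = [-7/25 17/25 -3; 24/25 31/25 -3; 0 0 1]
M⁻¹ · (-233/125, 382/125)ᵀ = (-2/5, -1)ᵀ

p = (-2/5, -1)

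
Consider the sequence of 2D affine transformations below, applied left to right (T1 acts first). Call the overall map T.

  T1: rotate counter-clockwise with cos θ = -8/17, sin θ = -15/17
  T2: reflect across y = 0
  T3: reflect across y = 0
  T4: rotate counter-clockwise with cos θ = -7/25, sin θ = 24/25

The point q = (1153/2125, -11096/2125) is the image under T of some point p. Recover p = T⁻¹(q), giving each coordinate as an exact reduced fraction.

p = (8/5, -5)

T1 = [-8/17 15/17 0; -15/17 -8/17 0; 0 0 1]
T2·T1 = [-8/17 15/17 0; 15/17 8/17 0; 0 0 1]
T3·…·T1 = [-8/17 15/17 0; -15/17 -8/17 0; 0 0 1]
T4·…·T1 = [416/425 87/425 0; -87/425 416/425 0; 0 0 1]
det M = 1; M⁻¹ = [416/425 -87/425 0; 87/425 416/425 0; 0 0 1]
M⁻¹ · (1153/2125, -11096/2125)ᵀ = (8/5, -5)ᵀ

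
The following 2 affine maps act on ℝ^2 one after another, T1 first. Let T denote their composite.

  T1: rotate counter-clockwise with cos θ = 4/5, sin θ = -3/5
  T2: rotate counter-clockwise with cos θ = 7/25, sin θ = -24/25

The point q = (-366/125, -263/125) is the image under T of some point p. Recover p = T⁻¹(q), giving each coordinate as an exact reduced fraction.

T1 = [4/5 3/5 0; -3/5 4/5 0; 0 0 1]
T2·T1 = [-44/125 117/125 0; -117/125 -44/125 0; 0 0 1]
det M = 1; M⁻¹ = [-44/125 -117/125 0; 117/125 -44/125 0; 0 0 1]
M⁻¹ · (-366/125, -263/125)ᵀ = (3, -2)ᵀ

p = (3, -2)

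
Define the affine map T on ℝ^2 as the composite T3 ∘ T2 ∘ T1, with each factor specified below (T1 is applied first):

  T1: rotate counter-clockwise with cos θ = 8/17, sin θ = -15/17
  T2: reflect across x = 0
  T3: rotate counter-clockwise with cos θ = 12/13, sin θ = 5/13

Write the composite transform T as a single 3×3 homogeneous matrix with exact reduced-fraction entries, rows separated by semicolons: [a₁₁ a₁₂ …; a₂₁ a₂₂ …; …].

T = [-21/221 -220/221 0; -220/221 21/221 0; 0 0 1]

T1 = [8/17 15/17 0; -15/17 8/17 0; 0 0 1]
T2·T1 = [-8/17 -15/17 0; -15/17 8/17 0; 0 0 1]
T3·…·T1 = [-21/221 -220/221 0; -220/221 21/221 0; 0 0 1]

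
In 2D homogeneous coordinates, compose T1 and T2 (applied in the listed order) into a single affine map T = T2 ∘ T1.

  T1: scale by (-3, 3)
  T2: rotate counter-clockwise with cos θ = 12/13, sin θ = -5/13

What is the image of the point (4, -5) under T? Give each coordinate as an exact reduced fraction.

T1 scale by (-3, 3): (4, -5) → (-12, -15)
T2 rotate counter-clockwise with cos θ = 12/13, sin θ = -5/13: (-12, -15) → (-219/13, -120/13)

T(p) = (-219/13, -120/13)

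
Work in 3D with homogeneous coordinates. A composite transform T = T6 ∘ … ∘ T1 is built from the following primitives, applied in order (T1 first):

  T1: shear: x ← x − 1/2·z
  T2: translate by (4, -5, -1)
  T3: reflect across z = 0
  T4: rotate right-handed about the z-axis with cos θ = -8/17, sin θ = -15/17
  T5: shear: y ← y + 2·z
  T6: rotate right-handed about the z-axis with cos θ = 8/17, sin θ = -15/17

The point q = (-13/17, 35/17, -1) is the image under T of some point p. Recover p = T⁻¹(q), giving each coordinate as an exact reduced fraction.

p = (-4, 2, 2)

T1 = [1 0 -1/2 0; 0 1 0 0; 0 0 1 0; 0 0 0 1]
T2·T1 = [1 0 -1/2 4; 0 1 0 -5; 0 0 1 -1; 0 0 0 1]
T3·…·T1 = [1 0 -1/2 4; 0 1 0 -5; 0 0 -1 1; 0 0 0 1]
T4·…·T1 = [-8/17 15/17 4/17 -107/17; -15/17 -8/17 15/34 -20/17; 0 0 -1 1; 0 0 0 1]
T5·…·T1 = [-8/17 15/17 4/17 -107/17; -15/17 -8/17 -53/34 14/17; 0 0 -1 1; 0 0 0 1]
T6·…·T1 = [-1 0 -43/34 -38/17; 0 -1 -16/17 101/17; 0 0 -1 1; 0 0 0 1]
det M = -1; M⁻¹ = [-1 0 43/34 -7/2; 0 -1 16/17 5; 0 0 -1 1; 0 0 0 1]
M⁻¹ · (-13/17, 35/17, -1)ᵀ = (-4, 2, 2)ᵀ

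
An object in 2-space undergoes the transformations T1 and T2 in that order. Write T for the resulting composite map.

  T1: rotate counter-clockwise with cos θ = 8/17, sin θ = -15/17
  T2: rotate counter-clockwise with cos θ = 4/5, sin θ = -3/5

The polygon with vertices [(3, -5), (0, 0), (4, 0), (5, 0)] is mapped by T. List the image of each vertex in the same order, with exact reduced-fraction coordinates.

T1 rotate counter-clockwise with cos θ = 8/17, sin θ = -15/17: (3, -5) → (-3, -5); (0, 0) → (0, 0); (4, 0) → (32/17, -60/17); (5, 0) → (40/17, -75/17)
T2 rotate counter-clockwise with cos θ = 4/5, sin θ = -3/5: (-3, -5) → (-27/5, -11/5); (0, 0) → (0, 0); (32/17, -60/17) → (-52/85, -336/85); (40/17, -75/17) → (-13/17, -84/17)

image vertices: (-27/5, -11/5), (0, 0), (-52/85, -336/85), (-13/17, -84/17)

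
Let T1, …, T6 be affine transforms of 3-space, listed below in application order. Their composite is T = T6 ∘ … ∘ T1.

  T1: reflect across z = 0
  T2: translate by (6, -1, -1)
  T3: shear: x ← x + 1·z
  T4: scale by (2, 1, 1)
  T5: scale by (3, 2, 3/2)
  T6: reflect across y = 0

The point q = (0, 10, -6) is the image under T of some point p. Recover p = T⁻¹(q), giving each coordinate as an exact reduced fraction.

T1 = [1 0 0 0; 0 1 0 0; 0 0 -1 0; 0 0 0 1]
T2·T1 = [1 0 0 6; 0 1 0 -1; 0 0 -1 -1; 0 0 0 1]
T3·…·T1 = [1 0 -1 5; 0 1 0 -1; 0 0 -1 -1; 0 0 0 1]
T4·…·T1 = [2 0 -2 10; 0 1 0 -1; 0 0 -1 -1; 0 0 0 1]
T5·…·T1 = [6 0 -6 30; 0 2 0 -2; 0 0 -3/2 -3/2; 0 0 0 1]
T6·…·T1 = [6 0 -6 30; 0 -2 0 2; 0 0 -3/2 -3/2; 0 0 0 1]
det M = 18; M⁻¹ = [1/6 0 -2/3 -6; 0 -1/2 0 1; 0 0 -2/3 -1; 0 0 0 1]
M⁻¹ · (0, 10, -6)ᵀ = (-2, -4, 3)ᵀ

p = (-2, -4, 3)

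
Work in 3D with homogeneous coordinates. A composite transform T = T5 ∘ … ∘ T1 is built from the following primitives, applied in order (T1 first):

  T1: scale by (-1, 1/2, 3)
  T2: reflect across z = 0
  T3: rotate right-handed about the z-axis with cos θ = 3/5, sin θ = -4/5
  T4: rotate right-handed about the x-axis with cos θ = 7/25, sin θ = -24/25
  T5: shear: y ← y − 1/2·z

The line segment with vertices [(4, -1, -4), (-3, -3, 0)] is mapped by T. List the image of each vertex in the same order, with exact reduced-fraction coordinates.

image vertices: (-14/5, 3011/250, 72/125), (3/5, -627/250, 396/125)

T1 scale by (-1, 1/2, 3): (4, -1, -4) → (-4, -1/2, -12); (-3, -3, 0) → (3, -3/2, 0)
T2 reflect across z = 0: (-4, -1/2, -12) → (-4, -1/2, 12); (3, -3/2, 0) → (3, -3/2, 0)
T3 rotate right-handed about the z-axis with cos θ = 3/5, sin θ = -4/5: (-4, -1/2, 12) → (-14/5, 29/10, 12); (3, -3/2, 0) → (3/5, -33/10, 0)
T4 rotate right-handed about the x-axis with cos θ = 7/25, sin θ = -24/25: (-14/5, 29/10, 12) → (-14/5, 3083/250, 72/125); (3/5, -33/10, 0) → (3/5, -231/250, 396/125)
T5 shear: y ← y − 1/2·z: (-14/5, 3083/250, 72/125) → (-14/5, 3011/250, 72/125); (3/5, -231/250, 396/125) → (3/5, -627/250, 396/125)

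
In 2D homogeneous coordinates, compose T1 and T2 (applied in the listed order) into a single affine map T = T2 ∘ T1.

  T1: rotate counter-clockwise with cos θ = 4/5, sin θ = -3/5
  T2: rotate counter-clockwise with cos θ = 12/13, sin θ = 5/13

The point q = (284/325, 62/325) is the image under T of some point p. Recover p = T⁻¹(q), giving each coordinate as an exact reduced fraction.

p = (4/5, 2/5)

T1 = [4/5 3/5 0; -3/5 4/5 0; 0 0 1]
T2·T1 = [63/65 16/65 0; -16/65 63/65 0; 0 0 1]
det M = 1; M⁻¹ = [63/65 -16/65 0; 16/65 63/65 0; 0 0 1]
M⁻¹ · (284/325, 62/325)ᵀ = (4/5, 2/5)ᵀ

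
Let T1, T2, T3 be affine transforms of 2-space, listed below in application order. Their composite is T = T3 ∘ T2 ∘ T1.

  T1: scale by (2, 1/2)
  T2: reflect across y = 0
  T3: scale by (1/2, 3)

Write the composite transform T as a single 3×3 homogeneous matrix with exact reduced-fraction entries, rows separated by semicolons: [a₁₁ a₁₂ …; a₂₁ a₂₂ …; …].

T1 = [2 0 0; 0 1/2 0; 0 0 1]
T2·T1 = [2 0 0; 0 -1/2 0; 0 0 1]
T3·…·T1 = [1 0 0; 0 -3/2 0; 0 0 1]

T = [1 0 0; 0 -3/2 0; 0 0 1]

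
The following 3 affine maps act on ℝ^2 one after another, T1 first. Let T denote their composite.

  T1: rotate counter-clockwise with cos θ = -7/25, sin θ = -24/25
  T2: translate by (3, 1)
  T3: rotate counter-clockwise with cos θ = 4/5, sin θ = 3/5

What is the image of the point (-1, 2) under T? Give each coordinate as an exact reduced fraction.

T1 rotate counter-clockwise with cos θ = -7/25, sin θ = -24/25: (-1, 2) → (11/5, 2/5)
T2 translate by (3, 1): (11/5, 2/5) → (26/5, 7/5)
T3 rotate counter-clockwise with cos θ = 4/5, sin θ = 3/5: (26/5, 7/5) → (83/25, 106/25)

T(p) = (83/25, 106/25)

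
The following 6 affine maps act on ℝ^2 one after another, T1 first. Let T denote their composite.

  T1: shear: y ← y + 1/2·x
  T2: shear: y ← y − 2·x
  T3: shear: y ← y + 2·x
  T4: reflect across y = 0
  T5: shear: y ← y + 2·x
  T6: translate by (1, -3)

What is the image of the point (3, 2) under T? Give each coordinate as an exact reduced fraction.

T(p) = (4, -1/2)

T1 shear: y ← y + 1/2·x: (3, 2) → (3, 7/2)
T2 shear: y ← y − 2·x: (3, 7/2) → (3, -5/2)
T3 shear: y ← y + 2·x: (3, -5/2) → (3, 7/2)
T4 reflect across y = 0: (3, 7/2) → (3, -7/2)
T5 shear: y ← y + 2·x: (3, -7/2) → (3, 5/2)
T6 translate by (1, -3): (3, 5/2) → (4, -1/2)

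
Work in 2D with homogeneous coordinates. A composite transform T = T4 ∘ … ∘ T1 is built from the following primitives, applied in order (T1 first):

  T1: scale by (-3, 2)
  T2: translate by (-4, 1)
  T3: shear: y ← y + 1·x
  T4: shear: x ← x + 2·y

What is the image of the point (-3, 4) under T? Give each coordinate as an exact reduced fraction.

T1 scale by (-3, 2): (-3, 4) → (9, 8)
T2 translate by (-4, 1): (9, 8) → (5, 9)
T3 shear: y ← y + 1·x: (5, 9) → (5, 14)
T4 shear: x ← x + 2·y: (5, 14) → (33, 14)

T(p) = (33, 14)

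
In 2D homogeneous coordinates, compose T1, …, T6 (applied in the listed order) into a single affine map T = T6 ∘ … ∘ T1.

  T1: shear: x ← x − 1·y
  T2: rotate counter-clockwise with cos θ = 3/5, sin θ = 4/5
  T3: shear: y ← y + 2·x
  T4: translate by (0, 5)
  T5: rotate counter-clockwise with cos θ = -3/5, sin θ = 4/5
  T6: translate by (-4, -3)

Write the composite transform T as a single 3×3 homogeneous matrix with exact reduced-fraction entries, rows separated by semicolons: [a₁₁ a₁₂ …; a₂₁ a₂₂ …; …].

T1 = [1 -1 0; 0 1 0; 0 0 1]
T2·T1 = [3/5 -7/5 0; 4/5 -1/5 0; 0 0 1]
T3·…·T1 = [3/5 -7/5 0; 2 -3 0; 0 0 1]
T4·…·T1 = [3/5 -7/5 0; 2 -3 5; 0 0 1]
T5·…·T1 = [-49/25 81/25 -4; -18/25 17/25 -3; 0 0 1]
T6·…·T1 = [-49/25 81/25 -8; -18/25 17/25 -6; 0 0 1]

T = [-49/25 81/25 -8; -18/25 17/25 -6; 0 0 1]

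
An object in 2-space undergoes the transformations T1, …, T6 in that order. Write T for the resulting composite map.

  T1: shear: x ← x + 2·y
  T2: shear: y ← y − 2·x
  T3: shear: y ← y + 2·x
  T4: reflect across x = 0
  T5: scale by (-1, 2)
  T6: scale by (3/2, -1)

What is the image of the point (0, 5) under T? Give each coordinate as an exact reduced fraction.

T1 shear: x ← x + 2·y: (0, 5) → (10, 5)
T2 shear: y ← y − 2·x: (10, 5) → (10, -15)
T3 shear: y ← y + 2·x: (10, -15) → (10, 5)
T4 reflect across x = 0: (10, 5) → (-10, 5)
T5 scale by (-1, 2): (-10, 5) → (10, 10)
T6 scale by (3/2, -1): (10, 10) → (15, -10)

T(p) = (15, -10)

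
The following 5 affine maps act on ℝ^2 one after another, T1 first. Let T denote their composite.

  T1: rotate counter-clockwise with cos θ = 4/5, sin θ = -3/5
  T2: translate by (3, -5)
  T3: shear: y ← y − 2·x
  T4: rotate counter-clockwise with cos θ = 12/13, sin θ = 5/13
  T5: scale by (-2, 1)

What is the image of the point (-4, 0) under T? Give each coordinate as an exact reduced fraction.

T(p) = (-86/65, -137/65)

T1 rotate counter-clockwise with cos θ = 4/5, sin θ = -3/5: (-4, 0) → (-16/5, 12/5)
T2 translate by (3, -5): (-16/5, 12/5) → (-1/5, -13/5)
T3 shear: y ← y − 2·x: (-1/5, -13/5) → (-1/5, -11/5)
T4 rotate counter-clockwise with cos θ = 12/13, sin θ = 5/13: (-1/5, -11/5) → (43/65, -137/65)
T5 scale by (-2, 1): (43/65, -137/65) → (-86/65, -137/65)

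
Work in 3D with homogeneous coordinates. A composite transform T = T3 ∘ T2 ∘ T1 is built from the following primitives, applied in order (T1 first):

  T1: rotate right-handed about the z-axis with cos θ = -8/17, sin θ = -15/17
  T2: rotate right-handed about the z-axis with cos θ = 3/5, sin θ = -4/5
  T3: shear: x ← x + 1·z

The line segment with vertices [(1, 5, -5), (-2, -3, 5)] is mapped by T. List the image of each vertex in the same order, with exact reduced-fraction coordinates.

image vertices: (-444/85, -433/85, -5), (554/85, 278/85, 5)

T1 rotate right-handed about the z-axis with cos θ = -8/17, sin θ = -15/17: (1, 5, -5) → (67/17, -55/17, -5); (-2, -3, 5) → (-29/17, 54/17, 5)
T2 rotate right-handed about the z-axis with cos θ = 3/5, sin θ = -4/5: (67/17, -55/17, -5) → (-19/85, -433/85, -5); (-29/17, 54/17, 5) → (129/85, 278/85, 5)
T3 shear: x ← x + 1·z: (-19/85, -433/85, -5) → (-444/85, -433/85, -5); (129/85, 278/85, 5) → (554/85, 278/85, 5)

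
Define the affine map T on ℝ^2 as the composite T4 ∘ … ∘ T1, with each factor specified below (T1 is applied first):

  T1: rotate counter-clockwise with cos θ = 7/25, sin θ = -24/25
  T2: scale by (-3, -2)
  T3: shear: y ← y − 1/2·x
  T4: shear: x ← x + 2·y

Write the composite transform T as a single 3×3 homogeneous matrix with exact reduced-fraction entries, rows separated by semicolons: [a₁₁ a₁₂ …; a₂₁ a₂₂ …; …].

T1 = [7/25 24/25 0; -24/25 7/25 0; 0 0 1]
T2·T1 = [-21/25 -72/25 0; 48/25 -14/25 0; 0 0 1]
T3·…·T1 = [-21/25 -72/25 0; 117/50 22/25 0; 0 0 1]
T4·…·T1 = [96/25 -28/25 0; 117/50 22/25 0; 0 0 1]

T = [96/25 -28/25 0; 117/50 22/25 0; 0 0 1]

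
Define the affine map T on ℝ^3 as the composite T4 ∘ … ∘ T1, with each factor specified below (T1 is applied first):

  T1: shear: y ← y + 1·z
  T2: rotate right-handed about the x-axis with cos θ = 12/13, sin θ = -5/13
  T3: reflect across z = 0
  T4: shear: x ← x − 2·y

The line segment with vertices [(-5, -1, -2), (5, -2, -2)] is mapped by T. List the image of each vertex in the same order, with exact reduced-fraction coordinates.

T1 shear: y ← y + 1·z: (-5, -1, -2) → (-5, -3, -2); (5, -2, -2) → (5, -4, -2)
T2 rotate right-handed about the x-axis with cos θ = 12/13, sin θ = -5/13: (-5, -3, -2) → (-5, -46/13, -9/13); (5, -4, -2) → (5, -58/13, -4/13)
T3 reflect across z = 0: (-5, -46/13, -9/13) → (-5, -46/13, 9/13); (5, -58/13, -4/13) → (5, -58/13, 4/13)
T4 shear: x ← x − 2·y: (-5, -46/13, 9/13) → (27/13, -46/13, 9/13); (5, -58/13, 4/13) → (181/13, -58/13, 4/13)

image vertices: (27/13, -46/13, 9/13), (181/13, -58/13, 4/13)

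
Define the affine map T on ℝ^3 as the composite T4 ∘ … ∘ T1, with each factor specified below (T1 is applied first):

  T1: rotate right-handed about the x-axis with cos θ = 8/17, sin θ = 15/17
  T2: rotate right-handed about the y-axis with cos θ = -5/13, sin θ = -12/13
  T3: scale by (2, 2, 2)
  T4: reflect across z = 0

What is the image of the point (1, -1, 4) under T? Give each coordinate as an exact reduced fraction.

T(p) = (-34/13, -8, -14/13)

T1 rotate right-handed about the x-axis with cos θ = 8/17, sin θ = 15/17: (1, -1, 4) → (1, -4, 1)
T2 rotate right-handed about the y-axis with cos θ = -5/13, sin θ = -12/13: (1, -4, 1) → (-17/13, -4, 7/13)
T3 scale by (2, 2, 2): (-17/13, -4, 7/13) → (-34/13, -8, 14/13)
T4 reflect across z = 0: (-34/13, -8, 14/13) → (-34/13, -8, -14/13)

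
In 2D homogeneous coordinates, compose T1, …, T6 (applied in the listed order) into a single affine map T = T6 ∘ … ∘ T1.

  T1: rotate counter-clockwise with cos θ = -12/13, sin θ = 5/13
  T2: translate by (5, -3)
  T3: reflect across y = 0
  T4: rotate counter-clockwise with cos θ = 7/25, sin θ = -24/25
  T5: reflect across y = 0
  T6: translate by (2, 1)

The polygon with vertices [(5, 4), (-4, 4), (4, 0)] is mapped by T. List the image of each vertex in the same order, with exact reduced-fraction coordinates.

image vertices: (2033/325, -469/325), (3869/325, 1808/325), (49/13, 24/13)

T1 rotate counter-clockwise with cos θ = -12/13, sin θ = 5/13: (5, 4) → (-80/13, -23/13); (-4, 4) → (28/13, -68/13); (4, 0) → (-48/13, 20/13)
T2 translate by (5, -3): (-80/13, -23/13) → (-15/13, -62/13); (28/13, -68/13) → (93/13, -107/13); (-48/13, 20/13) → (17/13, -19/13)
T3 reflect across y = 0: (-15/13, -62/13) → (-15/13, 62/13); (93/13, -107/13) → (93/13, 107/13); (17/13, -19/13) → (17/13, 19/13)
T4 rotate counter-clockwise with cos θ = 7/25, sin θ = -24/25: (-15/13, 62/13) → (1383/325, 794/325); (93/13, 107/13) → (3219/325, -1483/325); (17/13, 19/13) → (23/13, -11/13)
T5 reflect across y = 0: (1383/325, 794/325) → (1383/325, -794/325); (3219/325, -1483/325) → (3219/325, 1483/325); (23/13, -11/13) → (23/13, 11/13)
T6 translate by (2, 1): (1383/325, -794/325) → (2033/325, -469/325); (3219/325, 1483/325) → (3869/325, 1808/325); (23/13, 11/13) → (49/13, 24/13)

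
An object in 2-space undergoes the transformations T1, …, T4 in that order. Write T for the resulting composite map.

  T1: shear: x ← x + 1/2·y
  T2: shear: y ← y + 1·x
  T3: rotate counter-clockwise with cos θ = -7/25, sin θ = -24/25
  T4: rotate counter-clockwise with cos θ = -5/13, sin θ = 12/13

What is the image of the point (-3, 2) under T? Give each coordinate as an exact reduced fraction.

T(p) = (-646/325, -72/325)

T1 shear: x ← x + 1/2·y: (-3, 2) → (-2, 2)
T2 shear: y ← y + 1·x: (-2, 2) → (-2, 0)
T3 rotate counter-clockwise with cos θ = -7/25, sin θ = -24/25: (-2, 0) → (14/25, 48/25)
T4 rotate counter-clockwise with cos θ = -5/13, sin θ = 12/13: (14/25, 48/25) → (-646/325, -72/325)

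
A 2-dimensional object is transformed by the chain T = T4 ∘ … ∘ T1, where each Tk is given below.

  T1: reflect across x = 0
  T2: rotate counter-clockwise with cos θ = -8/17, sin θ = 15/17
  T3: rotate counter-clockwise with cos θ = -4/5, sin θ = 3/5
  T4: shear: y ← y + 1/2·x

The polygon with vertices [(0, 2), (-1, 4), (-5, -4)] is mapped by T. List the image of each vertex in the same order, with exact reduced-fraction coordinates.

T1 reflect across x = 0: (0, 2) → (0, 2); (-1, 4) → (1, 4); (-5, -4) → (5, -4)
T2 rotate counter-clockwise with cos θ = -8/17, sin θ = 15/17: (0, 2) → (-30/17, -16/17); (1, 4) → (-4, -1); (5, -4) → (20/17, 107/17)
T3 rotate counter-clockwise with cos θ = -4/5, sin θ = 3/5: (-30/17, -16/17) → (168/85, -26/85); (-4, -1) → (19/5, -8/5); (20/17, 107/17) → (-401/85, -368/85)
T4 shear: y ← y + 1/2·x: (168/85, -26/85) → (168/85, 58/85); (19/5, -8/5) → (19/5, 3/10); (-401/85, -368/85) → (-401/85, -1137/170)

image vertices: (168/85, 58/85), (19/5, 3/10), (-401/85, -1137/170)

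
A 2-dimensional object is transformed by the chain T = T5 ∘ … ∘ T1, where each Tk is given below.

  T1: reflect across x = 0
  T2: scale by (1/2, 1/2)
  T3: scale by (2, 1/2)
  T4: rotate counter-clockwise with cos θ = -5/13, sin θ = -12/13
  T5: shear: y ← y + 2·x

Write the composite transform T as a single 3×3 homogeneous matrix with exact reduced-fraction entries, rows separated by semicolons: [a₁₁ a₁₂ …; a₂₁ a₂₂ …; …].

T = [5/13 3/13 0; 22/13 19/52 0; 0 0 1]

T1 = [-1 0 0; 0 1 0; 0 0 1]
T2·T1 = [-1/2 0 0; 0 1/2 0; 0 0 1]
T3·…·T1 = [-1 0 0; 0 1/4 0; 0 0 1]
T4·…·T1 = [5/13 3/13 0; 12/13 -5/52 0; 0 0 1]
T5·…·T1 = [5/13 3/13 0; 22/13 19/52 0; 0 0 1]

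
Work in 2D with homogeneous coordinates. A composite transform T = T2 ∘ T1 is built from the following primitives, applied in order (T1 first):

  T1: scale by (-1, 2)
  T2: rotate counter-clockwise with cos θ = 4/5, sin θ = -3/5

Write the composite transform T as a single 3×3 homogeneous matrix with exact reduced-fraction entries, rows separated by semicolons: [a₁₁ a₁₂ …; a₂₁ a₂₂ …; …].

T = [-4/5 6/5 0; 3/5 8/5 0; 0 0 1]

T1 = [-1 0 0; 0 2 0; 0 0 1]
T2·T1 = [-4/5 6/5 0; 3/5 8/5 0; 0 0 1]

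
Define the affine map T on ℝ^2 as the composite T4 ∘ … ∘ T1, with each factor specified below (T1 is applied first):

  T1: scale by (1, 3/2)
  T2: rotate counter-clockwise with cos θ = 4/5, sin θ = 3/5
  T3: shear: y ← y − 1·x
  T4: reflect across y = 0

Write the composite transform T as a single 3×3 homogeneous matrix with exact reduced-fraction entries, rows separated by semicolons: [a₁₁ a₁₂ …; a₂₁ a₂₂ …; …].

T1 = [1 0 0; 0 3/2 0; 0 0 1]
T2·T1 = [4/5 -9/10 0; 3/5 6/5 0; 0 0 1]
T3·…·T1 = [4/5 -9/10 0; -1/5 21/10 0; 0 0 1]
T4·…·T1 = [4/5 -9/10 0; 1/5 -21/10 0; 0 0 1]

T = [4/5 -9/10 0; 1/5 -21/10 0; 0 0 1]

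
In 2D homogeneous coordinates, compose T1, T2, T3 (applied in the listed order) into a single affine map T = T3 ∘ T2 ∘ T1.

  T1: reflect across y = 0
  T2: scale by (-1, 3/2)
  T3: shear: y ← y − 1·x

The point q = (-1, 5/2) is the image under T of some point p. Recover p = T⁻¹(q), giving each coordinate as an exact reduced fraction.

T1 = [1 0 0; 0 -1 0; 0 0 1]
T2·T1 = [-1 0 0; 0 -3/2 0; 0 0 1]
T3·…·T1 = [-1 0 0; 1 -3/2 0; 0 0 1]
det M = 3/2; M⁻¹ = [-1 0 0; -2/3 -2/3 0; 0 0 1]
M⁻¹ · (-1, 5/2)ᵀ = (1, -1)ᵀ

p = (1, -1)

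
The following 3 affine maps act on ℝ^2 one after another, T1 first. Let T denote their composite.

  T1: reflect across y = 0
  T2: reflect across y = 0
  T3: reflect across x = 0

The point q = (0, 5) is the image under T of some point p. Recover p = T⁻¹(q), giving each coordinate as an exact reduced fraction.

p = (0, 5)

T1 = [1 0 0; 0 -1 0; 0 0 1]
T2·T1 = [1 0 0; 0 1 0; 0 0 1]
T3·…·T1 = [-1 0 0; 0 1 0; 0 0 1]
det M = -1; M⁻¹ = [-1 0 0; 0 1 0; 0 0 1]
M⁻¹ · (0, 5)ᵀ = (0, 5)ᵀ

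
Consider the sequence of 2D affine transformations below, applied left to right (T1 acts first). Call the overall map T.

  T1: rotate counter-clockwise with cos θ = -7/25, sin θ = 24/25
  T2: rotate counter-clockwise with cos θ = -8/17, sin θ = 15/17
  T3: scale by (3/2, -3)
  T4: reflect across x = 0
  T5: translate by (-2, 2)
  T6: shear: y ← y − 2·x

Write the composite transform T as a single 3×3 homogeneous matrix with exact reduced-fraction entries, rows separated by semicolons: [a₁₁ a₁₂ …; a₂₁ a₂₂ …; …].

T1 = [-7/25 -24/25 0; 24/25 -7/25 0; 0 0 1]
T2·T1 = [-304/425 297/425 0; -297/425 -304/425 0; 0 0 1]
T3·…·T1 = [-456/425 891/850 0; 891/425 912/425 0; 0 0 1]
T4·…·T1 = [456/425 -891/850 0; 891/425 912/425 0; 0 0 1]
T5·…·T1 = [456/425 -891/850 -2; 891/425 912/425 2; 0 0 1]
T6·…·T1 = [456/425 -891/850 -2; -21/425 1803/425 6; 0 0 1]

T = [456/425 -891/850 -2; -21/425 1803/425 6; 0 0 1]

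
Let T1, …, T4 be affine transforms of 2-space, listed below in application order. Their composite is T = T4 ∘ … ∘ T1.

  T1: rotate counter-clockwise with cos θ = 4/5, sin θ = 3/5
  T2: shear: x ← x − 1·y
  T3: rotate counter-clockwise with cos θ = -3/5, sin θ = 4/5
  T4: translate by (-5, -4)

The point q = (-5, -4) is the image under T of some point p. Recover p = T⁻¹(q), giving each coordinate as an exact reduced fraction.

p = (0, 0)

T1 = [4/5 -3/5 0; 3/5 4/5 0; 0 0 1]
T2·T1 = [1/5 -7/5 0; 3/5 4/5 0; 0 0 1]
T3·…·T1 = [-3/5 1/5 0; -1/5 -8/5 0; 0 0 1]
T4·…·T1 = [-3/5 1/5 -5; -1/5 -8/5 -4; 0 0 1]
det M = 1; M⁻¹ = [-8/5 -1/5 -44/5; 1/5 -3/5 -7/5; 0 0 1]
M⁻¹ · (-5, -4)ᵀ = (0, 0)ᵀ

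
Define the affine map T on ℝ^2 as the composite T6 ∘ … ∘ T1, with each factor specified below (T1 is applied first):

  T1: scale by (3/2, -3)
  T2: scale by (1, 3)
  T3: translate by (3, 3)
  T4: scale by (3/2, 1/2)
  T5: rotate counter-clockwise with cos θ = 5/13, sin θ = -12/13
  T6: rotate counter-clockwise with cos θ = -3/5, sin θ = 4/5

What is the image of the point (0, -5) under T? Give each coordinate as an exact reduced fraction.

T1 scale by (3/2, -3): (0, -5) → (0, 15)
T2 scale by (1, 3): (0, 15) → (0, 45)
T3 translate by (3, 3): (0, 45) → (3, 48)
T4 scale by (3/2, 1/2): (3, 48) → (9/2, 24)
T5 rotate counter-clockwise with cos θ = 5/13, sin θ = -12/13: (9/2, 24) → (621/26, 66/13)
T6 rotate counter-clockwise with cos θ = -3/5, sin θ = 4/5: (621/26, 66/13) → (-2391/130, 1044/65)

T(p) = (-2391/130, 1044/65)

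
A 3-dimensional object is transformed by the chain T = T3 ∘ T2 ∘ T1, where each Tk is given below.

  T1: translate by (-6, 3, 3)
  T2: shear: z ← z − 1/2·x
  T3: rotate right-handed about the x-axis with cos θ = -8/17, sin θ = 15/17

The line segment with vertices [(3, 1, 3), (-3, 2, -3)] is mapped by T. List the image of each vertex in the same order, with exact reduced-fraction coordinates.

image vertices: (-3, -17/2, 0), (-9, -215/34, 39/17)

T1 translate by (-6, 3, 3): (3, 1, 3) → (-3, 4, 6); (-3, 2, -3) → (-9, 5, 0)
T2 shear: z ← z − 1/2·x: (-3, 4, 6) → (-3, 4, 15/2); (-9, 5, 0) → (-9, 5, 9/2)
T3 rotate right-handed about the x-axis with cos θ = -8/17, sin θ = 15/17: (-3, 4, 15/2) → (-3, -17/2, 0); (-9, 5, 9/2) → (-9, -215/34, 39/17)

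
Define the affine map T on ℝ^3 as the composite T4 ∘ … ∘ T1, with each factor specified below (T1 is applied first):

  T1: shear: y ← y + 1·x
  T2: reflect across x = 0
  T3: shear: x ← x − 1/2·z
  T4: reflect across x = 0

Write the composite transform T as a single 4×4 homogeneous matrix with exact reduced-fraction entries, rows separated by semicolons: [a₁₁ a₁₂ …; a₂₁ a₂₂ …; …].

T = [1 0 1/2 0; 1 1 0 0; 0 0 1 0; 0 0 0 1]

T1 = [1 0 0 0; 1 1 0 0; 0 0 1 0; 0 0 0 1]
T2·T1 = [-1 0 0 0; 1 1 0 0; 0 0 1 0; 0 0 0 1]
T3·…·T1 = [-1 0 -1/2 0; 1 1 0 0; 0 0 1 0; 0 0 0 1]
T4·…·T1 = [1 0 1/2 0; 1 1 0 0; 0 0 1 0; 0 0 0 1]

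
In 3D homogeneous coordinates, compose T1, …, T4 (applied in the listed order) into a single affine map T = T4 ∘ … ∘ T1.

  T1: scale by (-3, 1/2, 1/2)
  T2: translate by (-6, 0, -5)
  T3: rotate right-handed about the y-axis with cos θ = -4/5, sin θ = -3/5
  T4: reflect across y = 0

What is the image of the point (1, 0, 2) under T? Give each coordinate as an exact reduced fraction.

T1 scale by (-3, 1/2, 1/2): (1, 0, 2) → (-3, 0, 1)
T2 translate by (-6, 0, -5): (-3, 0, 1) → (-9, 0, -4)
T3 rotate right-handed about the y-axis with cos θ = -4/5, sin θ = -3/5: (-9, 0, -4) → (48/5, 0, -11/5)
T4 reflect across y = 0: (48/5, 0, -11/5) → (48/5, 0, -11/5)

T(p) = (48/5, 0, -11/5)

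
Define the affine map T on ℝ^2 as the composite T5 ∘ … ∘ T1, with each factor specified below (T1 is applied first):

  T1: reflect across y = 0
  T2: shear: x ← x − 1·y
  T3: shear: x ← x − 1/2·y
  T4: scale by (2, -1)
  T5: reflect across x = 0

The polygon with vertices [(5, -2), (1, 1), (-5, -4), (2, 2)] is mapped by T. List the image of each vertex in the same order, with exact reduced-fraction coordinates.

image vertices: (-4, -2), (-5, 1), (22, -4), (-10, 2)

T1 reflect across y = 0: (5, -2) → (5, 2); (1, 1) → (1, -1); (-5, -4) → (-5, 4); (2, 2) → (2, -2)
T2 shear: x ← x − 1·y: (5, 2) → (3, 2); (1, -1) → (2, -1); (-5, 4) → (-9, 4); (2, -2) → (4, -2)
T3 shear: x ← x − 1/2·y: (3, 2) → (2, 2); (2, -1) → (5/2, -1); (-9, 4) → (-11, 4); (4, -2) → (5, -2)
T4 scale by (2, -1): (2, 2) → (4, -2); (5/2, -1) → (5, 1); (-11, 4) → (-22, -4); (5, -2) → (10, 2)
T5 reflect across x = 0: (4, -2) → (-4, -2); (5, 1) → (-5, 1); (-22, -4) → (22, -4); (10, 2) → (-10, 2)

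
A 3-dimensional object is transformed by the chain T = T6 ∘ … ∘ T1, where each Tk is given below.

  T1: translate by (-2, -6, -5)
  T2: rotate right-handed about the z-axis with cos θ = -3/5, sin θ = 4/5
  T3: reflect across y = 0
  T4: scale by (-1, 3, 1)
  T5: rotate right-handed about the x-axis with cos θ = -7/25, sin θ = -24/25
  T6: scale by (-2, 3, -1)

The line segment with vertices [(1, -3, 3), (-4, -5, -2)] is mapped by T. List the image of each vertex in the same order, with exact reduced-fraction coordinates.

image vertices: (78/5, 729/125, -1726/125), (124/5, -1953/125, -893/125)

T1 translate by (-2, -6, -5): (1, -3, 3) → (-1, -9, -2); (-4, -5, -2) → (-6, -11, -7)
T2 rotate right-handed about the z-axis with cos θ = -3/5, sin θ = 4/5: (-1, -9, -2) → (39/5, 23/5, -2); (-6, -11, -7) → (62/5, 9/5, -7)
T3 reflect across y = 0: (39/5, 23/5, -2) → (39/5, -23/5, -2); (62/5, 9/5, -7) → (62/5, -9/5, -7)
T4 scale by (-1, 3, 1): (39/5, -23/5, -2) → (-39/5, -69/5, -2); (62/5, -9/5, -7) → (-62/5, -27/5, -7)
T5 rotate right-handed about the x-axis with cos θ = -7/25, sin θ = -24/25: (-39/5, -69/5, -2) → (-39/5, 243/125, 1726/125); (-62/5, -27/5, -7) → (-62/5, -651/125, 893/125)
T6 scale by (-2, 3, -1): (-39/5, 243/125, 1726/125) → (78/5, 729/125, -1726/125); (-62/5, -651/125, 893/125) → (124/5, -1953/125, -893/125)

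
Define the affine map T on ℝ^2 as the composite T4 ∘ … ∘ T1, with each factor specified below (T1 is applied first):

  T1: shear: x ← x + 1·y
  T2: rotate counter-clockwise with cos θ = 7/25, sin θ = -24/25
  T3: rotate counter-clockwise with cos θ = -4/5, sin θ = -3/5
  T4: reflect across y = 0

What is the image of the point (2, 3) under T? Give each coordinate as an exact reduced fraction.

T1 shear: x ← x + 1·y: (2, 3) → (5, 3)
T2 rotate counter-clockwise with cos θ = 7/25, sin θ = -24/25: (5, 3) → (107/25, -99/25)
T3 rotate counter-clockwise with cos θ = -4/5, sin θ = -3/5: (107/25, -99/25) → (-29/5, 3/5)
T4 reflect across y = 0: (-29/5, 3/5) → (-29/5, -3/5)

T(p) = (-29/5, -3/5)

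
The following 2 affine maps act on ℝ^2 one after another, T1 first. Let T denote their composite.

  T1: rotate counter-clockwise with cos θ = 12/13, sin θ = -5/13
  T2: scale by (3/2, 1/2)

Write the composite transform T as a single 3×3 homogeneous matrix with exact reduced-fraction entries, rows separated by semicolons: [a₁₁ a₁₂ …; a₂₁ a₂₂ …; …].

T1 = [12/13 5/13 0; -5/13 12/13 0; 0 0 1]
T2·T1 = [18/13 15/26 0; -5/26 6/13 0; 0 0 1]

T = [18/13 15/26 0; -5/26 6/13 0; 0 0 1]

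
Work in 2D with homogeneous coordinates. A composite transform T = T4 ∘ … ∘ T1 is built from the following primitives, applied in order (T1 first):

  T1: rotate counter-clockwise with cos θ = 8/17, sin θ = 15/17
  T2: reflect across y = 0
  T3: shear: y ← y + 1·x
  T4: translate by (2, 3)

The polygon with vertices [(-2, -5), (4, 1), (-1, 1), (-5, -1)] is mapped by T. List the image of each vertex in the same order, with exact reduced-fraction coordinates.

image vertices: (93/17, 180/17), (3, 0), (11/17, 35/17), (9/17, 109/17)

T1 rotate counter-clockwise with cos θ = 8/17, sin θ = 15/17: (-2, -5) → (59/17, -70/17); (4, 1) → (1, 4); (-1, 1) → (-23/17, -7/17); (-5, -1) → (-25/17, -83/17)
T2 reflect across y = 0: (59/17, -70/17) → (59/17, 70/17); (1, 4) → (1, -4); (-23/17, -7/17) → (-23/17, 7/17); (-25/17, -83/17) → (-25/17, 83/17)
T3 shear: y ← y + 1·x: (59/17, 70/17) → (59/17, 129/17); (1, -4) → (1, -3); (-23/17, 7/17) → (-23/17, -16/17); (-25/17, 83/17) → (-25/17, 58/17)
T4 translate by (2, 3): (59/17, 129/17) → (93/17, 180/17); (1, -3) → (3, 0); (-23/17, -16/17) → (11/17, 35/17); (-25/17, 58/17) → (9/17, 109/17)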